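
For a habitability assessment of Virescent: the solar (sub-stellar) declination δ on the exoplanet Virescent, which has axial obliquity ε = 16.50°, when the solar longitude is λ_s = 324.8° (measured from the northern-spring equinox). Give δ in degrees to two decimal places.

sin δ = sin ε · sin λ_s = sin 16.50° × sin 324.8° = -0.163716.
δ = arcsin(-0.163716) = -9.42°.

δ = -9.42°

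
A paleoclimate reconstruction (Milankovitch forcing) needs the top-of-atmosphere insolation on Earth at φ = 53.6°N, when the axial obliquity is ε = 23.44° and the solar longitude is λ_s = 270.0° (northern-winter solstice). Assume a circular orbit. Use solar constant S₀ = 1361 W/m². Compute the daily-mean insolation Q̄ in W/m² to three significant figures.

Q̄ ≈ 60.1 W/m²

Solar declination: sin δ = sin ε · sin λ_s = sin 23.44° × sin 270.0° = -0.39779, so δ = -23.440°.
cos H₀ = −tan(+53.6°) tan(-23.440°) = 0.5881, H₀ = 0.9421 rad.
Bracket: H₀ sin φ sin δ + cos φ cos δ sin H₀ = 0.9421×0.80489×-0.39779 + 0.59342×0.91748×0.80880 = -0.301639 + 0.440352 = 0.138713.
Q̄ = (S₀/π) × [bracket] = (1361/π) × 0.138713 = 60.09 W/m².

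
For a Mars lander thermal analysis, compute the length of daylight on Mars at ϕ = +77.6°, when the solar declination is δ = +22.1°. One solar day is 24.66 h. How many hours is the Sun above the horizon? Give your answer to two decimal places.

Sunrise equation: cos h₀ = −tan ϕ · tan δ = -1.8469 ≤ −1, so the Sun never sets (polar day) and h₀ = π.
Daylight = 2h₀/(2π) × 24.66 h = (3.1416/π) × 24.66 = 24.66 h.

24.66 h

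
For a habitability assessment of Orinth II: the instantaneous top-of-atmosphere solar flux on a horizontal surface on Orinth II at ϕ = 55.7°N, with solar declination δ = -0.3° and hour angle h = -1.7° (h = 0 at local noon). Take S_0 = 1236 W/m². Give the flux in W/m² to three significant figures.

691 W/m²

cos θ_z = sin ϕ sin δ + cos ϕ cos δ cos h = -0.004325 + 0.563270 = 0.558945.
Flux = S_0 · cos θ_z = 1236 × 0.558945 = 690.9 W/m².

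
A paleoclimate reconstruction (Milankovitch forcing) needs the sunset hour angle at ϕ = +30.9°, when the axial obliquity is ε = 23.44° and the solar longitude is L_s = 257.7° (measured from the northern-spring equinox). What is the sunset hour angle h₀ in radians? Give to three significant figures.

Solar declination: sin δ = sin ε · sin L_s = sin 23.44° × sin 257.7° = -0.38866, so δ = -22.871°.
cos h₀ = −tan ϕ · tan δ = −tan(+30.9°) × tan(-22.871°) = 0.2525, so h₀ = 1.3156 rad = 75.38°.

h₀ = 1.32 rad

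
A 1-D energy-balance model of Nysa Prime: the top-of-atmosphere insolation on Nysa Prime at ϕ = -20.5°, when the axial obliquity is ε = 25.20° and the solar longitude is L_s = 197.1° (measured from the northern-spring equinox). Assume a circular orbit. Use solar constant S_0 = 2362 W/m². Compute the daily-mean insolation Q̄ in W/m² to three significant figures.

Solar declination: sin δ = sin ε · sin L_s = sin 25.20° × sin 197.1° = -0.12520, so δ = -7.192°.
cos h₀ = −tan(-20.5°) tan(-7.192°) = -0.0472, h₀ = 1.6180 rad.
Bracket: h₀ sin ϕ sin δ + cos ϕ cos δ sin h₀ = 1.6180×-0.35021×-0.12520 + 0.93667×0.99213×0.99889 = 0.070943 + 0.928267 = 0.999210.
Q̄ = (S_0/π) × [bracket] = (2362/π) × 0.999210 = 751.3 W/m².

Q̄ ≈ 751 W/m²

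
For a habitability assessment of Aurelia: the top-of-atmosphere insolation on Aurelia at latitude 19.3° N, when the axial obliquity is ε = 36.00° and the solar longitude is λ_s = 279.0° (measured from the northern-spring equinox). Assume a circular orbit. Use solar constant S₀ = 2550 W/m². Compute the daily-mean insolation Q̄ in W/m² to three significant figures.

Q̄ ≈ 399 W/m²

Solar declination: sin δ = sin ε · sin λ_s = sin 36.00° × sin 279.0° = -0.58055, so δ = -35.489°.
cos H₀ = −tan(+19.3°) tan(-35.489°) = 0.2497, H₀ = 1.3184 rad.
Bracket: H₀ sin φ sin δ + cos φ cos δ sin H₀ = 1.3184×0.33051×-0.58055 + 0.94380×0.81423×0.96833 = -0.252971 + 0.744133 = 0.491162.
Q̄ = (S₀/π) × [bracket] = (2550/π) × 0.491162 = 398.7 W/m².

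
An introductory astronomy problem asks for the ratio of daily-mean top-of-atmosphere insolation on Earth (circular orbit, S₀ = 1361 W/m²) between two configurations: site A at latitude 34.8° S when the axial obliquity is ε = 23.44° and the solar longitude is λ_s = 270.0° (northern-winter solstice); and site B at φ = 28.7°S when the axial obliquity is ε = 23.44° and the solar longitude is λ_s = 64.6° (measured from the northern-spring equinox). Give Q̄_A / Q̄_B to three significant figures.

— Configuration A (φ=-34.8°):
Solar declination: sin δ = sin ε · sin λ_s = sin 23.44° × sin 270.0° = -0.39779, so δ = -23.440°.
cos H₀ = −tan(-34.8°) tan(-23.440°) = -0.3013, H₀ = 1.8769 rad.
Bracket: H₀ sin φ sin δ + cos φ cos δ sin H₀ = 1.8769×-0.57071×-0.39779 + 0.82115×0.91748×0.95352 = 0.426099 + 0.718371 = 1.144470.
Q̄ = (S₀/π) × [bracket] = (1361/π) × 1.144470 = 495.81 W/m².
— Configuration B (φ=-28.7°):
Solar declination: sin δ = sin ε · sin λ_s = sin 23.44° × sin 64.6° = 0.35934, so δ = +21.059°.
cos H₀ = −tan(-28.7°) tan(+21.059°) = 0.2108, H₀ = 1.3584 rad.
Bracket: H₀ sin φ sin δ + cos φ cos δ sin H₀ = 1.3584×-0.48022×0.35934 + 0.87715×0.93321×0.97753 = -0.234409 + 0.800172 = 0.565763.
Q̄ = (S₀/π) × [bracket] = (1361/π) × 0.565763 = 245.10 W/m².
Ratio Q̄_A / Q̄_B = 495.81 / 245.10 = 2.023.

Q̄_A / Q̄_B ≈ 2.02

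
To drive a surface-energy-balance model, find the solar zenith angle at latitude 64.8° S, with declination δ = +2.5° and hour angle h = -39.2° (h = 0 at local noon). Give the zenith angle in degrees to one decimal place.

cos θ_z = sin ϕ sin δ + cos ϕ cos δ cos h = -0.039468 + 0.329641 = 0.290173.
θ_z = arccos(0.290173) = 73.1°.

θ_z = 73.1°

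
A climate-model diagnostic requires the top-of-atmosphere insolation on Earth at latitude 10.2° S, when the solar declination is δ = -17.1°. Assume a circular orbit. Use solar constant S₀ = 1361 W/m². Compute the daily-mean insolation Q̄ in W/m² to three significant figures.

Q̄ ≈ 444 W/m²

cos H₀ = −tan(-10.2°) tan(-17.100°) = -0.0554, H₀ = 1.6262 rad.
Bracket: H₀ sin φ sin δ + cos φ cos δ sin H₀ = 1.6262×-0.17708×-0.29404 + 0.98420×0.95579×0.99847 = 0.084674 + 0.939249 = 1.023923.
Q̄ = (S₀/π) × [bracket] = (1361/π) × 1.023923 = 443.6 W/m².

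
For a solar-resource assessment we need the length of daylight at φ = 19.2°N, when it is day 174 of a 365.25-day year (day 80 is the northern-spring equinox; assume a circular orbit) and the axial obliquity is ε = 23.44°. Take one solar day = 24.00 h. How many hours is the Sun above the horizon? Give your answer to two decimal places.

Solar longitude: λ_s = 360° × (174 − 80)/365.25 = 92.649°.
sin δ = sin 23.44° × sin 92.649° = 0.39736, so δ = +23.413°.
cos H₀ = −tan φ · tan δ = −tan(+19.2°) × tan(+23.413°) = -0.1508, so H₀ = 1.7222 rad = 98.67°.
Daylight = 2H₀/(2π) × 24.00 h = (1.7222/π) × 24.00 = 13.16 h.

13.16 h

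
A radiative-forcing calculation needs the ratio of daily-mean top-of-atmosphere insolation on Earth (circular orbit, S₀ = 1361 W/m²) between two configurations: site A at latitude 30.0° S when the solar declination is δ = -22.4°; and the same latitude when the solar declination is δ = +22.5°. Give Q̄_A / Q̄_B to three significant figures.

— Configuration A (φ=-30.0°):
cos H₀ = −tan(-30.0°) tan(-22.400°) = -0.2380, H₀ = 1.8111 rad.
Bracket: H₀ sin φ sin δ + cos φ cos δ sin H₀ = 1.8111×-0.50000×-0.38107 + 0.86603×0.92455×0.97127 = 0.345078 + 0.777684 = 1.122762.
Q̄ = (S₀/π) × [bracket] = (1361/π) × 1.122762 = 486.40 W/m².
— Configuration B (φ=-30.0°):
cos H₀ = −tan(-30.0°) tan(+22.500°) = 0.2391, H₀ = 1.3293 rad.
Bracket: H₀ sin φ sin δ + cos φ cos δ sin H₀ = 1.3293×-0.50000×0.38268 + 0.86603×0.92388×0.97098 = -0.254348 + 0.776889 = 0.522541.
Q̄ = (S₀/π) × [bracket] = (1361/π) × 0.522541 = 226.38 W/m².
Ratio Q̄_A / Q̄_B = 486.40 / 226.38 = 2.149.

Q̄_A / Q̄_B ≈ 2.15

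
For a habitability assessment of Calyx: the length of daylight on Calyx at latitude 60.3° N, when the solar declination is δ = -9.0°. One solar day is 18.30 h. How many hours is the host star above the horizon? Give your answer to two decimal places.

7.51 h

cos H₀ = −tan φ · tan δ = −tan(+60.3°) × tan(-9.000°) = 0.2777, so H₀ = 1.2894 rad = 73.88°.
Daylight = 2H₀/(2π) × 18.30 h = (1.2894/π) × 18.30 = 7.51 h.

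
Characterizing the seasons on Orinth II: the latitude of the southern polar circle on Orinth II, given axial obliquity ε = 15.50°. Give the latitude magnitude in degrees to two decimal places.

74.50°

The polar circle is the lowest latitude that experiences at least one full rotation of continuous darkness at the northern-summer solstice; it lies at |φ| = 90° − ε = 90° − 15.50° = 74.50°.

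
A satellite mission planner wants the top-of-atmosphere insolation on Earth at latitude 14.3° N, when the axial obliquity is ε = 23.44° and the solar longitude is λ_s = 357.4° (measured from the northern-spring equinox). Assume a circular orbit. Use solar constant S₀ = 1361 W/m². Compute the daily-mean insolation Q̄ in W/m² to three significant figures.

Solar declination: sin δ = sin ε · sin λ_s = sin 23.44° × sin 357.4° = -0.01804, so δ = -1.034°.
cos H₀ = −tan(+14.3°) tan(-1.034°) = 0.0046, H₀ = 1.5662 rad.
Bracket: H₀ sin φ sin δ + cos φ cos δ sin H₀ = 1.5662×0.24700×-0.01804 + 0.96902×0.99984×0.99999 = -0.006979 + 0.968855 = 0.961876.
Q̄ = (S₀/π) × [bracket] = (1361/π) × 0.961876 = 416.7 W/m².

Q̄ ≈ 417 W/m²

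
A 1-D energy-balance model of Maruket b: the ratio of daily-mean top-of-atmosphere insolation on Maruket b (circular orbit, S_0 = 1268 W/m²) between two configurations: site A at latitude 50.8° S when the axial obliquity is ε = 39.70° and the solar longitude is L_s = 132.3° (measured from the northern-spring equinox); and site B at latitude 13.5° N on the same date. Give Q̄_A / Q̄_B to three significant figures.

— Configuration A (ϕ=-50.8°):
Solar declination: sin δ = sin ε · sin L_s = sin 39.70° × sin 132.3° = 0.47245, so δ = +28.194°.
cos h₀ = −tan(-50.8°) tan(+28.194°) = 0.6573, h₀ = 0.8536 rad.
Bracket: h₀ sin ϕ sin δ + cos ϕ cos δ sin h₀ = 0.8536×-0.77494×0.47245 + 0.63203×0.88136×0.75366 = -0.312520 + 0.419823 = 0.107303.
Q̄ = (S_0/π) × [bracket] = (1268/π) × 0.107303 = 43.309 W/m².
— Configuration B (ϕ=+13.5°):
cos h₀ = −tan(+13.5°) tan(+28.194°) = -0.1287, h₀ = 1.6998 rad.
Bracket: h₀ sin ϕ sin δ + cos ϕ cos δ sin h₀ = 1.6998×0.23345×0.47245 + 0.97237×0.88136×0.99168 = 0.187477 + 0.849878 = 1.037355.
Q̄ = (S_0/π) × [bracket] = (1268/π) × 1.037355 = 418.69 W/m².
Ratio Q̄_A / Q̄_B = 43.309 / 418.69 = 0.1034.

Q̄_A / Q̄_B ≈ 0.103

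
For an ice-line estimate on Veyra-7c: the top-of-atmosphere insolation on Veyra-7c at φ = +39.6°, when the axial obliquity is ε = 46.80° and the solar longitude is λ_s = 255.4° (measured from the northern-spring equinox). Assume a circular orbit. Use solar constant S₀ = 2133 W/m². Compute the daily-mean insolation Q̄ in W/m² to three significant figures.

Solar declination: sin δ = sin ε · sin λ_s = sin 46.80° × sin 255.4° = -0.70543, so δ = -44.864°.
cos H₀ = −tan(+39.6°) tan(-44.864°) = 0.8234, H₀ = 0.6035 rad.
Bracket: H₀ sin φ sin δ + cos φ cos δ sin H₀ = 0.6035×0.63742×-0.70543 + 0.77051×0.70878×0.56752 = -0.271367 + 0.309935 = 0.038568.
Q̄ = (S₀/π) × [bracket] = (2133/π) × 0.038568 = 26.19 W/m².

Q̄ ≈ 26.2 W/m²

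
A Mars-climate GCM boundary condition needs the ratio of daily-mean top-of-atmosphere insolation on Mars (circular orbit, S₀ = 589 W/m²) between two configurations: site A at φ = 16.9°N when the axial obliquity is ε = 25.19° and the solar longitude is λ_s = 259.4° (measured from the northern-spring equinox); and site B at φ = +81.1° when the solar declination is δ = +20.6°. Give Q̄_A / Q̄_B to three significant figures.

— Configuration A (φ=+16.9°):
Solar declination: sin δ = sin ε · sin λ_s = sin 25.19° × sin 259.4° = -0.41836, so δ = -24.731°.
cos H₀ = −tan(+16.9°) tan(-24.731°) = 0.1399, H₀ = 1.4304 rad.
Bracket: H₀ sin φ sin δ + cos φ cos δ sin H₀ = 1.4304×0.29070×-0.41836 + 0.95681×0.90828×0.99016 = -0.173961 + 0.860500 = 0.686539.
Q̄ = (S₀/π) × [bracket] = (589/π) × 0.686539 = 128.72 W/m².
— Configuration B (φ=+81.1°):
cos H₀ = −tan(+81.1°) tan(+20.600°) = -2.4003 ≤ −1 ⇒ polar day, H₀ = π.
Bracket: H₀ sin φ sin δ + cos φ cos δ sin H₀ = 3.1416×0.98796×0.35184 + 0.15471×0.93606×0.00000 = 1.092032 + 0.000000 = 1.092032.
Q̄ = (S₀/π) × [bracket] = (589/π) × 1.092032 = 204.74 W/m².
Ratio Q̄_A / Q̄_B = 128.72 / 204.74 = 0.6287.

Q̄_A / Q̄_B ≈ 0.629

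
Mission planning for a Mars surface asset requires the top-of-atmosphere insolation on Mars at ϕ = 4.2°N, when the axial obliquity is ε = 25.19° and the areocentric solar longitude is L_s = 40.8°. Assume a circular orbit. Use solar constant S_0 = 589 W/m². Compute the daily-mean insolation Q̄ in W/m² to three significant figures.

Q̄ ≈ 186 W/m²

sin δ = sin 25.19° × sin 40.8° = 0.27811, so δ = +16.147°.
cos h₀ = −tan(+4.2°) tan(+16.147°) = -0.0213, h₀ = 1.5921 rad.
Bracket: h₀ sin ϕ sin δ + cos ϕ cos δ sin h₀ = 1.5921×0.07324×0.27811 + 0.99731×0.96055×0.99977 = 0.032429 + 0.957746 = 0.990175.
Q̄ = (S_0/π) × [bracket] = (589/π) × 0.990175 = 185.6 W/m².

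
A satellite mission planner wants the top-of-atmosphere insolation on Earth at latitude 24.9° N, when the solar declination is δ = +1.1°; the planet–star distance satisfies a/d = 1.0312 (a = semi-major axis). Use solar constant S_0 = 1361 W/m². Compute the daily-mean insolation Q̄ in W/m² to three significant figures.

Q̄ ≈ 424 W/m²

cos h₀ = −tan(+24.9°) tan(+1.100°) = -0.0089, h₀ = 1.5797 rad.
Bracket: h₀ sin ϕ sin δ + cos ϕ cos δ sin h₀ = 1.5797×0.42104×0.01920 + 0.90704×0.99982×0.99996 = 0.012770 + 0.906840 = 0.919610.
Inverse-square distance factor (a/d)² = 1.0312² = 1.063373.
Q̄ = (S_0/π) × 1.063373 × [bracket] = (1361/π) × 1.063373 × 0.919610 = 423.6 W/m².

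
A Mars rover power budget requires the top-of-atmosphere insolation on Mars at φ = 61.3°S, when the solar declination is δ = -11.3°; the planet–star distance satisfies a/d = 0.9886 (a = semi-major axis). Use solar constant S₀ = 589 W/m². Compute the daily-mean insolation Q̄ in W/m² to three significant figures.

cos H₀ = −tan(-61.3°) tan(-11.300°) = -0.3650, H₀ = 1.9444 rad.
Bracket: H₀ sin φ sin δ + cos φ cos δ sin H₀ = 1.9444×-0.87715×-0.19595 + 0.48022×0.98061×0.93102 = 0.334199 + 0.438425 = 0.772624.
Inverse-square distance factor (a/d)² = 0.9886² = 0.977330.
Q̄ = (S₀/π) × 0.977330 × [bracket] = (589/π) × 0.977330 × 0.772624 = 141.6 W/m².

Q̄ ≈ 142 W/m²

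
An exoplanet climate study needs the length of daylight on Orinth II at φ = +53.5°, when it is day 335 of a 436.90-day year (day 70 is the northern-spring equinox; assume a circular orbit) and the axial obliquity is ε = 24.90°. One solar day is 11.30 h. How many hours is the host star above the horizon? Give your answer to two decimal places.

4.30 h

Solar longitude: λ_s = 360° × (335 − 70)/436.90 = 218.357°.
sin δ = sin 24.90° × sin 218.357° = -0.26128, so δ = -15.146°.
cos H₀ = −tan φ · tan δ = −tan(+53.5°) × tan(-15.146°) = 0.3658, so H₀ = 1.1963 rad = 68.54°.
Daylight = 2H₀/(2π) × 11.30 h = (1.1963/π) × 11.30 = 4.30 h.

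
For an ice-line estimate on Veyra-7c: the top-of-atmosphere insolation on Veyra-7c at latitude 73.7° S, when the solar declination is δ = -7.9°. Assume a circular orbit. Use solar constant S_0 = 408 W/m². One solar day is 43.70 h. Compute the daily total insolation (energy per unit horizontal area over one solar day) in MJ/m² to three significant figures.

10.6 MJ/m²

cos h₀ = −tan(-73.7°) tan(-7.900°) = -0.4745, h₀ = 2.0652 rad.
Bracket: h₀ sin ϕ sin δ + cos ϕ cos δ sin h₀ = 2.0652×-0.95981×-0.13744 + 0.28067×0.99051×0.88024 = 0.272434 + 0.244712 = 0.517146.
Q̄ = (S_0/π) × [bracket] = (408/π) × 0.517146 = 67.162 W/m².
Daily total = Q̄ × 43.70 h × 3600 s/h = 67.162 × 43.70 × 3600 / 10⁶ = 10.57 MJ/m².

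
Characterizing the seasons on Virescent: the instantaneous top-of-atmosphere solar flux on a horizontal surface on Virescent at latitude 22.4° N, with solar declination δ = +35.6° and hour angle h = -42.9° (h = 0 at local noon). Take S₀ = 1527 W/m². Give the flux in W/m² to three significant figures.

cos θ_z = sin φ sin δ + cos φ cos δ cos h = 0.221830 + 0.550688 = 0.772518.
Flux = S₀ · cos θ_z = 1527 × 0.772518 = 1180 W/m².

1.18e+03 W/m²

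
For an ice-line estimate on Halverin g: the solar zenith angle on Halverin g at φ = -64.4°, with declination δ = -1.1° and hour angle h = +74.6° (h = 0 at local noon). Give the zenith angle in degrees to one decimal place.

cos θ_z = sin φ sin δ + cos φ cos δ cos h = 0.017313 + 0.114722 = 0.132035.
θ_z = arccos(0.132035) = 82.4°.

θ_z = 82.4°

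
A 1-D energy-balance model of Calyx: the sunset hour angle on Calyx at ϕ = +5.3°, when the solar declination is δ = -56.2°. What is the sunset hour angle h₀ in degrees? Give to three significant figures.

h₀ = 82.0°

cos h₀ = −tan ϕ · tan δ = −tan(+5.3°) × tan(-56.200°) = 0.1386, so h₀ = 1.4318 rad = 82.03°.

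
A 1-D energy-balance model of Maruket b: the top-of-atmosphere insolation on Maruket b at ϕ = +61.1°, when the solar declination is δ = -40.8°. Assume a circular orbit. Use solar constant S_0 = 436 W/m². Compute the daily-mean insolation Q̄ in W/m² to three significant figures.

Q̄ ≈ 0.00 W/m²

cos h₀ = −tan(+61.1°) tan(-40.800°) = 1.5636 ≥ 1 ⇒ polar night, h₀ = 0 and Q̄ = 0.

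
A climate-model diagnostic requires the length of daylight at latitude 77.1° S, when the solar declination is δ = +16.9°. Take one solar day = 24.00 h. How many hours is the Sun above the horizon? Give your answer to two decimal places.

cos H₀ = −tan φ · tan δ = 1.3266 ≥ 1, so the Sun never rises (polar night) and H₀ = 0.
Daylight = 2H₀/(2π) × 24.00 h = (0.0000/π) × 24.00 = 0.00 h.

0.00 h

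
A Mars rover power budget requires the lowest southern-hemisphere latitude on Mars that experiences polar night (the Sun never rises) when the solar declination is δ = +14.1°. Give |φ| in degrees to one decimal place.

Polar night requires cos H₀ = −tan φ tan δ ≥ 1, i.e. tan φ tan δ ≤ −1.
The boundary is |tan φ| · |tan δ| = 1, so |φ| = 90° − |δ| = 90° − 14.1° = 75.9° in the southern hemisphere.

|φ| = 75.9°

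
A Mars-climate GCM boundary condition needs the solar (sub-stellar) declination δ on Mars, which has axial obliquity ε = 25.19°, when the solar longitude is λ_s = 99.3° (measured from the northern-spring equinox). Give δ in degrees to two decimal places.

sin δ = sin ε · sin λ_s = sin 25.19° × sin 99.3° = 0.420027.
δ = arcsin(0.420027) = +24.84°.

δ = +24.84°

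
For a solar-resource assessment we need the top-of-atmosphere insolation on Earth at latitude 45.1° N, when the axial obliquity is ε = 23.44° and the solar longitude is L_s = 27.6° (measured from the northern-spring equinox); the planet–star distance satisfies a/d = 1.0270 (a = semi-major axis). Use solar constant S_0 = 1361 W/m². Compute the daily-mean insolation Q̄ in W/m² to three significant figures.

Solar declination: sin δ = sin ε · sin L_s = sin 23.44° × sin 27.6° = 0.18429, so δ = +10.620°.
cos h₀ = −tan(+45.1°) tan(+10.620°) = -0.1882, h₀ = 1.7601 rad.
Bracket: h₀ sin ϕ sin δ + cos ϕ cos δ sin h₀ = 1.7601×0.70834×0.18429 + 0.70587×0.98287×0.98214 = 0.229763 + 0.681388 = 0.911151.
Inverse-square distance factor (a/d)² = 1.0270² = 1.054729.
Q̄ = (S_0/π) × 1.054729 × [bracket] = (1361/π) × 1.054729 × 0.911151 = 416.3 W/m².

Q̄ ≈ 416 W/m²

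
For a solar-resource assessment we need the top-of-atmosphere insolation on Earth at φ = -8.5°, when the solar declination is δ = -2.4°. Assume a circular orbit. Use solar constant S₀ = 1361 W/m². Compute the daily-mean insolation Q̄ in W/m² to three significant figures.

Q̄ ≈ 432 W/m²

cos H₀ = −tan(-8.5°) tan(-2.400°) = -0.0063, H₀ = 1.5771 rad.
Bracket: H₀ sin φ sin δ + cos φ cos δ sin H₀ = 1.5771×-0.14781×-0.04188 + 0.98902×0.99912×0.99998 = 0.009763 + 0.988130 = 0.997893.
Q̄ = (S₀/π) × [bracket] = (1361/π) × 0.997893 = 432.3 W/m².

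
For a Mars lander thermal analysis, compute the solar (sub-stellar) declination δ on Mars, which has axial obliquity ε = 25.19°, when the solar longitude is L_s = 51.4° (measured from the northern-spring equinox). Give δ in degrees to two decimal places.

δ = +19.43°

sin δ = sin ε · sin L_s = sin 25.19° × sin 51.4° = 0.332632.
δ = arcsin(0.332632) = +19.43°.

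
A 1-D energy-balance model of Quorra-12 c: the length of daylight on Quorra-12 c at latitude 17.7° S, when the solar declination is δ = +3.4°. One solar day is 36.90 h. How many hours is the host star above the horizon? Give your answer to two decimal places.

18.23 h

cos H₀ = −tan φ · tan δ = −tan(-17.7°) × tan(+3.400°) = 0.0190, so H₀ = 1.5518 rad = 88.91°.
Daylight = 2H₀/(2π) × 36.90 h = (1.5518/π) × 36.90 = 18.23 h.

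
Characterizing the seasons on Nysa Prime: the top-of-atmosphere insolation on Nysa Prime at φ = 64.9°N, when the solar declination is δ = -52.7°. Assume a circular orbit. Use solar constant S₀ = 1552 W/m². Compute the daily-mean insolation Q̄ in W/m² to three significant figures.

Q̄ ≈ 0.00 W/m²

cos H₀ = −tan(+64.9°) tan(-52.700°) = 2.8023 ≥ 1 ⇒ polar night, H₀ = 0 and Q̄ = 0.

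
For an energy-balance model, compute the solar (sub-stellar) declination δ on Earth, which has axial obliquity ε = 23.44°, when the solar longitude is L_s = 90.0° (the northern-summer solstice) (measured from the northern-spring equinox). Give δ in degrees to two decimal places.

δ = +23.44°

sin δ = sin ε · sin L_s = sin 23.44° × sin 90.0° = 0.397789.
δ = arcsin(0.397789) = +23.44°.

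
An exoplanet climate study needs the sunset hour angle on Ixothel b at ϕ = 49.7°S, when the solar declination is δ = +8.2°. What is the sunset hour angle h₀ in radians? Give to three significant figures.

cos h₀ = −tan ϕ · tan δ = −tan(-49.7°) × tan(+8.200°) = 0.1699, so h₀ = 1.4000 rad = 80.22°.

h₀ = 1.40 rad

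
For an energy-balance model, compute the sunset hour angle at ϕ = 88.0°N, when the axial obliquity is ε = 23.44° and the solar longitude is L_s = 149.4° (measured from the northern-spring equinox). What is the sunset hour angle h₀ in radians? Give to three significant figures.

h₀ = 3.14 rad

Solar declination: sin δ = sin ε · sin L_s = sin 23.44° × sin 149.4° = 0.20249, so δ = +11.683°.
Sunrise equation: cos h₀ = −tan ϕ · tan δ = -5.9212 ≤ −1, so the Sun never sets (polar day) and h₀ = π.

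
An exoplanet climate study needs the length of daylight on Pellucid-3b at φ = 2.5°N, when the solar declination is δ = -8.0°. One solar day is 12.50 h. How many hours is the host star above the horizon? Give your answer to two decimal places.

cos H₀ = −tan φ · tan δ = −tan(+2.5°) × tan(-8.000°) = 0.0061, so H₀ = 1.5647 rad = 89.65°.
Daylight = 2H₀/(2π) × 12.50 h = (1.5647/π) × 12.50 = 6.23 h.

6.23 h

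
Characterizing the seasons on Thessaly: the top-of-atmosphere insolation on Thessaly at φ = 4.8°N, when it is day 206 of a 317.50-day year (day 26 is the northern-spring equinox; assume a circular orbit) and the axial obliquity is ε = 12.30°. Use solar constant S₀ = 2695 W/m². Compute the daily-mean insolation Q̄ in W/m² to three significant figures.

Q̄ ≈ 842 W/m²

Solar longitude: λ_s = 360° × (206 − 26)/317.50 = 204.094°.
sin δ = sin 12.30° × sin 204.094° = -0.08697, so δ = -4.989°.
cos H₀ = −tan(+4.8°) tan(-4.989°) = 0.0073, H₀ = 1.5635 rad.
Bracket: H₀ sin φ sin δ + cos φ cos δ sin H₀ = 1.5635×0.08368×-0.08697 + 0.99649×0.99621×0.99997 = -0.011379 + 0.992684 = 0.981305.
Q̄ = (S₀/π) × [bracket] = (2695/π) × 0.981305 = 841.8 W/m².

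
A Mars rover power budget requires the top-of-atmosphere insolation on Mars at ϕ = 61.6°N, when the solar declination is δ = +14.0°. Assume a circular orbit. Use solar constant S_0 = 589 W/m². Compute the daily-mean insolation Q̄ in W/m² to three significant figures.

cos h₀ = −tan(+61.6°) tan(+14.000°) = -0.4611, h₀ = 2.0501 rad.
Bracket: h₀ sin ϕ sin δ + cos ϕ cos δ sin h₀ = 2.0501×0.87965×0.24192 + 0.47562×0.97030×0.88734 = 0.436271 + 0.409502 = 0.845773.
Q̄ = (S_0/π) × [bracket] = (589/π) × 0.845773 = 158.6 W/m².

Q̄ ≈ 159 W/m²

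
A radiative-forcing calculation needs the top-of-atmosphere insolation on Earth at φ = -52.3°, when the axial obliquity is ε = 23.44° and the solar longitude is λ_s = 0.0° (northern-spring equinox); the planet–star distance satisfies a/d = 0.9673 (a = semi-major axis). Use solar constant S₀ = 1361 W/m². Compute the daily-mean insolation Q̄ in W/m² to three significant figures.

Solar declination: sin δ = sin ε · sin λ_s = sin 23.44° × sin 0.0° = 0.00000, so δ = +0.000°.
cos H₀ = −tan(-52.3°) tan(+0.000°) = 0.0000, H₀ = 1.5708 rad.
Bracket: H₀ sin φ sin δ + cos φ cos δ sin H₀ = 1.5708×-0.79122×0.00000 + 0.61153×1.00000×1.00000 = -0.000000 + 0.611530 = 0.611530.
Inverse-square distance factor (a/d)² = 0.9673² = 0.935669.
Q̄ = (S₀/π) × 0.935669 × [bracket] = (1361/π) × 0.935669 × 0.611530 = 247.9 W/m².

Q̄ ≈ 248 W/m²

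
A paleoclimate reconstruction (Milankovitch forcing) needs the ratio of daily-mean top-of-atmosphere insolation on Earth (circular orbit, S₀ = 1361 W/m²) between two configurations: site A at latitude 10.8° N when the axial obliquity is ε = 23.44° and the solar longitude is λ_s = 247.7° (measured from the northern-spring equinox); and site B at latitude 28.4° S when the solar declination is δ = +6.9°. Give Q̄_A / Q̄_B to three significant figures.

Q̄_A / Q̄_B ≈ 1.03

— Configuration A (φ=+10.8°):
Solar declination: sin δ = sin ε · sin λ_s = sin 23.44° × sin 247.7° = -0.36804, so δ = -21.595°.
cos H₀ = −tan(+10.8°) tan(-21.595°) = 0.0755, H₀ = 1.4952 rad.
Bracket: H₀ sin φ sin δ + cos φ cos δ sin H₀ = 1.4952×0.18738×-0.36804 + 0.98229×0.92981×0.99715 = -0.103114 + 0.910740 = 0.807626.
Q̄ = (S₀/π) × [bracket] = (1361/π) × 0.807626 = 349.88 W/m².
— Configuration B (φ=-28.4°):
cos H₀ = −tan(-28.4°) tan(+6.900°) = 0.0654, H₀ = 1.5053 rad.
Bracket: H₀ sin φ sin δ + cos φ cos δ sin H₀ = 1.5053×-0.47562×0.12014 + 0.87965×0.99276×0.99786 = -0.086014 + 0.871413 = 0.785399.
Q̄ = (S₀/π) × [bracket] = (1361/π) × 0.785399 = 340.25 W/m².
Ratio Q̄_A / Q̄_B = 349.88 / 340.25 = 1.028.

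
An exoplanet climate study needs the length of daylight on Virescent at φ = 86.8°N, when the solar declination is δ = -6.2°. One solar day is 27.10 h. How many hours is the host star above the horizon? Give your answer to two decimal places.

cos H₀ = −tan φ · tan δ = 1.9431 ≥ 1, so the host star never rises (polar night) and H₀ = 0.
Daylight = 2H₀/(2π) × 27.10 h = (0.0000/π) × 27.10 = 0.00 h.

0.00 h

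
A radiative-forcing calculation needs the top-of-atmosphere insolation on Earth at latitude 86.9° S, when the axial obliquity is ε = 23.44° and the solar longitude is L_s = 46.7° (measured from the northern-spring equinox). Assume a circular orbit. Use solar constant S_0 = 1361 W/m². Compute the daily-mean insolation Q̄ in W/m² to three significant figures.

Solar declination: sin δ = sin ε · sin L_s = sin 23.44° × sin 46.7° = 0.28950, so δ = +16.828°.
cos h₀ = −tan(-86.9°) tan(+16.828°) = 5.5846 ≥ 1 ⇒ polar night, h₀ = 0 and Q̄ = 0.

Q̄ ≈ 0.00 W/m²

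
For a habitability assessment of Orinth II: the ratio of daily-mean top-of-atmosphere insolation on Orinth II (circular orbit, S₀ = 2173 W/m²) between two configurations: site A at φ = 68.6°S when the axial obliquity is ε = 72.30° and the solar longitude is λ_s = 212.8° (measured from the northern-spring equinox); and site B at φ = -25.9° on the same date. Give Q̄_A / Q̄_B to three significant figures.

— Configuration A (φ=-68.6°):
Solar declination: sin δ = sin ε · sin λ_s = sin 72.30° × sin 212.8° = -0.51606, so δ = -31.069°.
cos H₀ = −tan(-68.6°) tan(-31.069°) = -1.5374 ≤ −1 ⇒ polar day, H₀ = π.
Bracket: H₀ sin φ sin δ + cos φ cos δ sin H₀ = 3.1416×-0.93106×-0.51606 + 0.36488×0.85655×0.00000 = 1.509485 + 0.000000 = 1.509485.
Q̄ = (S₀/π) × [bracket] = (2173/π) × 1.509485 = 1044.1 W/m².
— Configuration B (φ=-25.9°):
cos H₀ = −tan(-25.9°) tan(-31.069°) = -0.2926, H₀ = 1.8677 rad.
Bracket: H₀ sin φ sin δ + cos φ cos δ sin H₀ = 1.8677×-0.43680×-0.51606 + 0.89956×0.85655×0.95625 = 0.421008 + 0.736808 = 1.157816.
Q̄ = (S₀/π) × [bracket] = (2173/π) × 1.157816 = 800.85 W/m².
Ratio Q̄_A / Q̄_B = 1044.1 / 800.85 = 1.304.

Q̄_A / Q̄_B ≈ 1.30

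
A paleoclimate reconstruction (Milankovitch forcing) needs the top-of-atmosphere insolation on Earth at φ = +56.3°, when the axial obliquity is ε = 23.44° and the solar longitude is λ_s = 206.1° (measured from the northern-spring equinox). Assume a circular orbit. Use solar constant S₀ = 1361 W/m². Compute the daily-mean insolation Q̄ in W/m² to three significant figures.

Solar declination: sin δ = sin ε · sin λ_s = sin 23.44° × sin 206.1° = -0.17500, so δ = -10.079°.
cos H₀ = −tan(+56.3°) tan(-10.079°) = 0.2665, H₀ = 1.3010 rad.
Bracket: H₀ sin φ sin δ + cos φ cos δ sin H₀ = 1.3010×0.83195×-0.17500 + 0.55484×0.98457×0.96383 = -0.189414 + 0.526520 = 0.337106.
Q̄ = (S₀/π) × [bracket] = (1361/π) × 0.337106 = 146.0 W/m².

Q̄ ≈ 146 W/m²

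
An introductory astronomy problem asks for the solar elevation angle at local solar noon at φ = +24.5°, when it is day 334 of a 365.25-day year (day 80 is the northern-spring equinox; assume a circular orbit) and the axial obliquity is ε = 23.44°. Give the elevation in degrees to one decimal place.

43.5°

Solar longitude: λ_s = 360° × (334 − 80)/365.25 = 250.349°.
sin δ = sin 23.44° × sin 250.349° = -0.37462, so δ = -22.001°.
At local noon the hour angle is zero, so the zenith angle equals |φ − δ| = |+24.5° − (-22.001°)| = 46.501°.
Elevation = 90° − 46.501° = 43.5°.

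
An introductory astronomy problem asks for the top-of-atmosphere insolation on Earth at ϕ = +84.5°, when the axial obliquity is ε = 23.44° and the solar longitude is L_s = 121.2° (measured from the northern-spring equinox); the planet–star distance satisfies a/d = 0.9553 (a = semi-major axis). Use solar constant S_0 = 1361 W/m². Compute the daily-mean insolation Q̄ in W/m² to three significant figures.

Solar declination: sin δ = sin ε · sin L_s = sin 23.44° × sin 121.2° = 0.34025, so δ = +19.892°.
cos h₀ = −tan(+84.5°) tan(+19.892°) = -3.7579 ≤ −1 ⇒ polar day, h₀ = π.
Bracket: h₀ sin ϕ sin δ + cos ϕ cos δ sin h₀ = 3.1416×0.99540×0.34025 + 0.09585×0.94033×0.00000 = 1.064012 + 0.000000 = 1.064012.
Inverse-square distance factor (a/d)² = 0.9553² = 0.912598.
Q̄ = (S_0/π) × 0.912598 × [bracket] = (1361/π) × 0.912598 × 1.064012 = 420.7 W/m².

Q̄ ≈ 421 W/m²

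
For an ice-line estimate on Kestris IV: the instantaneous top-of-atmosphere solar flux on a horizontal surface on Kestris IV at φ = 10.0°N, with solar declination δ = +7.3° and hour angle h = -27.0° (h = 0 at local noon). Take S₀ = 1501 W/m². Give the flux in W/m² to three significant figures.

1.34e+03 W/m²

cos θ_z = sin φ sin δ + cos φ cos δ cos h = 0.022065 + 0.870358 = 0.892423.
Flux = S₀ · cos θ_z = 1501 × 0.892423 = 1340 W/m².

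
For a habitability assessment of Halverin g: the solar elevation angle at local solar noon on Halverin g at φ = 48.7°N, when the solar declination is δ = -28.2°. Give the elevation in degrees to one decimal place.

At local noon the hour angle is zero, so the zenith angle equals |φ − δ| = |+48.7° − (-28.200°)| = 76.900°.
Elevation = 90° − 76.900° = 13.1°.

13.1°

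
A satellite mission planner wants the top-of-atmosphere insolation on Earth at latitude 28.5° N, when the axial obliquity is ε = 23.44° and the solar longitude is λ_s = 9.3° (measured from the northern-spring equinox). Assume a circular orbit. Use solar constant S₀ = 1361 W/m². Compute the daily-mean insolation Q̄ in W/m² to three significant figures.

Solar declination: sin δ = sin ε · sin λ_s = sin 23.44° × sin 9.3° = 0.06428, so δ = +3.686°.
cos H₀ = −tan(+28.5°) tan(+3.686°) = -0.0350, H₀ = 1.6058 rad.
Bracket: H₀ sin φ sin δ + cos φ cos δ sin H₀ = 1.6058×0.47716×0.06428 + 0.87882×0.99793×0.99939 = 0.049253 + 0.876466 = 0.925719.
Q̄ = (S₀/π) × [bracket] = (1361/π) × 0.925719 = 401.0 W/m².

Q̄ ≈ 401 W/m²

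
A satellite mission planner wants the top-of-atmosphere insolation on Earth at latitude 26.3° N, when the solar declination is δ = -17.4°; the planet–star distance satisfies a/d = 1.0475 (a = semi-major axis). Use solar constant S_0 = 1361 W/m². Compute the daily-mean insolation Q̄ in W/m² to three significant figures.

cos h₀ = −tan(+26.3°) tan(-17.400°) = 0.1549, h₀ = 1.4153 rad.
Bracket: h₀ sin ϕ sin δ + cos ϕ cos δ sin h₀ = 1.4153×0.44307×-0.29904 + 0.89649×0.95424×0.98793 = -0.187521 + 0.845141 = 0.657620.
Inverse-square distance factor (a/d)² = 1.0475² = 1.097256.
Q̄ = (S_0/π) × 1.097256 × [bracket] = (1361/π) × 1.097256 × 0.657620 = 312.6 W/m².

Q̄ ≈ 313 W/m²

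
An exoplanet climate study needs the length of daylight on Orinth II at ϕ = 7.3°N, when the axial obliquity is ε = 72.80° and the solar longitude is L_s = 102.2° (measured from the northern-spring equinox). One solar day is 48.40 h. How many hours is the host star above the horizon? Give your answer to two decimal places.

29.45 h

Solar declination: sin δ = sin ε · sin L_s = sin 72.80° × sin 102.2° = 0.93370, so δ = +69.020°.
cos h₀ = −tan ϕ · tan δ = −tan(+7.3°) × tan(+69.020°) = -0.3341, so h₀ = 1.9114 rad = 109.52°.
Daylight = 2h₀/(2π) × 48.40 h = (1.9114/π) × 48.40 = 29.45 h.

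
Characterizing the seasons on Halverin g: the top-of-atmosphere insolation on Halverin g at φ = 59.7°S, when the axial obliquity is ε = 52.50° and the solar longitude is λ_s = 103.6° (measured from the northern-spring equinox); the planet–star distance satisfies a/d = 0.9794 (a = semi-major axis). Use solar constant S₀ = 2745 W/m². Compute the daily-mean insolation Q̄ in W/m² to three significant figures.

Q̄ ≈ 0.00 W/m²

Solar declination: sin δ = sin ε · sin λ_s = sin 52.50° × sin 103.6° = 0.77111, so δ = +50.454°.
cos H₀ = −tan(-59.7°) tan(+50.454°) = 2.0725 ≥ 1 ⇒ polar night, H₀ = 0 and Q̄ = 0.
Inverse-square distance factor (a/d)² = 0.9794² = 0.959224.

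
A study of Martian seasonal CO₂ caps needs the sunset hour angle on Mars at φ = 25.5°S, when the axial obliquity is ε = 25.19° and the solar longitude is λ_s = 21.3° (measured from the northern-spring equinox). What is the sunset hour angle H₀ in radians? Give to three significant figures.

H₀ = 1.50 rad

Solar declination: sin δ = sin ε · sin λ_s = sin 25.19° × sin 21.3° = 0.15461, so δ = +8.894°.
cos H₀ = −tan φ · tan δ = −tan(-25.5°) × tan(+8.894°) = 0.0746, so H₀ = 1.4961 rad = 85.72°.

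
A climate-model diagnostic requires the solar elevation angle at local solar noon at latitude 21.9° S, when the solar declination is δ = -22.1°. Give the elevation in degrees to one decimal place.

At local noon the hour angle is zero, so the zenith angle equals |φ − δ| = |-21.9° − (-22.100°)| = 0.200°.
Elevation = 90° − 0.200° = 89.8°.

89.8°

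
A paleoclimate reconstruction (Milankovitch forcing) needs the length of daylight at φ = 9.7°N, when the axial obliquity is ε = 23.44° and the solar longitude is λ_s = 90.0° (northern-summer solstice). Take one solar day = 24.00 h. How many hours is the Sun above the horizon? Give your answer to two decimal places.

Solar declination: sin δ = sin ε · sin λ_s = sin 23.44° × sin 90.0° = 0.39779, so δ = +23.440°.
cos H₀ = −tan φ · tan δ = −tan(+9.7°) × tan(+23.440°) = -0.0741, so H₀ = 1.6450 rad = 94.25°.
Daylight = 2H₀/(2π) × 24.00 h = (1.6450/π) × 24.00 = 12.57 h.

12.57 h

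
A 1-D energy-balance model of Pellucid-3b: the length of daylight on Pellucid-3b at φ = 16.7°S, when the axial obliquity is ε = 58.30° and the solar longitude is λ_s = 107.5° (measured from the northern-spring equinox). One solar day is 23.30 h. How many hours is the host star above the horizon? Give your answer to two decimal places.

8.46 h

Solar declination: sin δ = sin ε · sin λ_s = sin 58.30° × sin 107.5° = 0.81143, so δ = +54.236°.
cos H₀ = −tan φ · tan δ = −tan(-16.7°) × tan(+54.236°) = 0.4165, so H₀ = 1.1412 rad = 65.38°.
Daylight = 2H₀/(2π) × 23.30 h = (1.1412/π) × 23.30 = 8.46 h.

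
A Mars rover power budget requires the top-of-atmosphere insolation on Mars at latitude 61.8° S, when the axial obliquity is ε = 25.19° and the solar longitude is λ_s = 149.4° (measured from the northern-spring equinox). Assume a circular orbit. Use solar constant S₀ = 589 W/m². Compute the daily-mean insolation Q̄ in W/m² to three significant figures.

Q̄ ≈ 37.8 W/m²

Solar declination: sin δ = sin ε · sin λ_s = sin 25.19° × sin 149.4° = 0.21666, so δ = +12.513°.
cos H₀ = −tan(-61.8°) tan(+12.513°) = 0.4139, H₀ = 1.1441 rad.
Bracket: H₀ sin φ sin δ + cos φ cos δ sin H₀ = 1.1441×-0.88130×0.21666 + 0.47255×0.97625×0.91032 = -0.218457 + 0.419955 = 0.201498.
Q̄ = (S₀/π) × [bracket] = (589/π) × 0.201498 = 37.78 W/m².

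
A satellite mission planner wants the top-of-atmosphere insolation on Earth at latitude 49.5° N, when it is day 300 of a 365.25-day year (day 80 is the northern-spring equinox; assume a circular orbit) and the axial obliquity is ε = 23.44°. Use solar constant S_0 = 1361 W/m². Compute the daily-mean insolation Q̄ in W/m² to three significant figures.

Solar longitude: L_s = 360° × (300 − 80)/365.25 = 216.838°.
sin δ = sin 23.44° × sin 216.838° = -0.23849, so δ = -13.798°.
cos h₀ = −tan(+49.5°) tan(-13.798°) = 0.2875, h₀ = 1.2791 rad.
Bracket: h₀ sin ϕ sin δ + cos ϕ cos δ sin h₀ = 1.2791×0.76041×-0.23849 + 0.64945×0.97114×0.95777 = -0.231965 + 0.604072 = 0.372107.
Q̄ = (S_0/π) × [bracket] = (1361/π) × 0.372107 = 161.2 W/m².

Q̄ ≈ 161 W/m²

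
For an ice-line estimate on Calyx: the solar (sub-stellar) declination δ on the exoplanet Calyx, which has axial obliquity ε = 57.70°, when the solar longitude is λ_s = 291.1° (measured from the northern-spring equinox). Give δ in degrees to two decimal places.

δ = -52.05°

sin δ = sin ε · sin λ_s = sin 57.70° × sin 291.1° = -0.788590.
δ = arcsin(-0.788590) = -52.05°.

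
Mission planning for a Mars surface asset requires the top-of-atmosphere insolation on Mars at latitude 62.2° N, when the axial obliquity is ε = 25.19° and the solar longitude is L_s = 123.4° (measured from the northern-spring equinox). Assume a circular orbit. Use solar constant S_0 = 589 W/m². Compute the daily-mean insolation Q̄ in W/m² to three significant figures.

Solar declination: sin δ = sin ε · sin L_s = sin 25.19° × sin 123.4° = 0.35533, so δ = +20.814°.
cos h₀ = −tan(+62.2°) tan(+20.814°) = -0.7210, h₀ = 2.3760 rad.
Bracket: h₀ sin ϕ sin δ + cos ϕ cos δ sin h₀ = 2.3760×0.88458×0.35533 + 0.46639×0.93474×0.69294 = 0.746819 + 0.302090 = 1.048909.
Q̄ = (S_0/π) × [bracket] = (589/π) × 1.048909 = 196.7 W/m².

Q̄ ≈ 197 W/m²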